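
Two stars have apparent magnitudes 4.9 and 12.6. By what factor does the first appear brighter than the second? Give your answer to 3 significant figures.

Δm = 4.9 − (12.6) = -7.7
Flux ratio = 10^(−0.4 Δm) = 10^(−0.4 × -7.7) = 10^3.080 = 1202

1200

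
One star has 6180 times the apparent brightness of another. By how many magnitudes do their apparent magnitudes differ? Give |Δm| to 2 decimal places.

|Δm| ≈ 9.48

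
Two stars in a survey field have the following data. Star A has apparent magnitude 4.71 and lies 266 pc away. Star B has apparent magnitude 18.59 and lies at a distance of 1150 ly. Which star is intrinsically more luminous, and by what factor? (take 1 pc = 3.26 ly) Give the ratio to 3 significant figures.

Star A: M = m − 5 log₁₀ d + 5 = 4.71 − 5·2.4249 + 5 = -2.414
Star B: d = 1150 ly / 3.26 = 352.8 pc
Star B: M = m − 5 log₁₀ d + 5 = 18.59 − 5·2.5475 + 5 = 10.853
ΔM = M_A − M_B = -2.414 − (10.853) = -13.267; smaller M is more luminous → Star A.
L ratio = 10^(0.4 |ΔM|) = 10^5.307 = 202700

Star A is more luminous, by a factor of 203000.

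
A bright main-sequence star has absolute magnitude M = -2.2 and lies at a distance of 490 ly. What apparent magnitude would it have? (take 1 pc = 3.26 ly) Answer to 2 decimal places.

m ≈ 3.68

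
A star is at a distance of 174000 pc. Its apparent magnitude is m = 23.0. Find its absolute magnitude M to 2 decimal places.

M ≈ 1.80

5 log₁₀(d/10 pc) = 5 log₁₀(174000) − 5 = 21.203
M = m − 5 log₁₀(d/10) = 23.0 − 21.203 = 1.797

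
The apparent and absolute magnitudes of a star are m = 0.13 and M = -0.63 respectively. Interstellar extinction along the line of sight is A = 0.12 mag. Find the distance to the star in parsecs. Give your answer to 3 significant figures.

m − M = 5 log₁₀(d/10 pc) + A  ⇒  0.13 − (-0.63) − 0.12 = 5 log₁₀(d/10)
0.640 = 5 log₁₀(d/10)
log₁₀ d = (m − M − A)/5 + 1 = 1.1280
d = 10^1.1280 = 13.43 pc

d ≈ 13.4 pc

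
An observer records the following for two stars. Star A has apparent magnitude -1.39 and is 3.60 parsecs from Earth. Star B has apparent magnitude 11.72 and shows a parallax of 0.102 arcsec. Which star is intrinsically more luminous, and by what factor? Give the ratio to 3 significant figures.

Star A: M = m − 5 log₁₀ d + 5 = -1.39 − 5·0.5563 + 5 = 0.828
Star B: d = 1/p = 1/0.102″ = 9.804 pc
Star B: M = m − 5 log₁₀ d + 5 = 11.72 − 5·0.9914 + 5 = 11.763
ΔM = M_A − M_B = 0.828 − (11.763) = -10.935; smaller M is more luminous → Star A.
L ratio = 10^(0.4 |ΔM|) = 10^4.374 = 23650

Star A is more luminous, by a factor of 23600.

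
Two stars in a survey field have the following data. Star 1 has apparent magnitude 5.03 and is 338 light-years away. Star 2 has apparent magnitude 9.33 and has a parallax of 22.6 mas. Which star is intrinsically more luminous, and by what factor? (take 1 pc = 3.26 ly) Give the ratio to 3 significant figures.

Star 1 is more luminous, by a factor of 288.

Star 1: d = 338 ly / 3.26 = 103.7 pc
Star 1: M = m − 5 log₁₀ d + 5 = 5.03 − 5·2.0157 + 5 = -0.048
Star 2: p = 22.6 mas = 0.0226″ → d = 1/p = 44.25 pc
Star 2: M = m − 5 log₁₀ d + 5 = 9.33 − 5·1.6459 + 5 = 6.101
ΔM = M_1 − M_2 = -0.048 − (6.101) = -6.149; smaller M is more luminous → Star 1.
L ratio = 10^(0.4 |ΔM|) = 10^2.460 = 288.1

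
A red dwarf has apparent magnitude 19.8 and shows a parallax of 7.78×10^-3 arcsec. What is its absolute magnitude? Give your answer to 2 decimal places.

d = 1/p = 1/7.78×10^-3″ = 128.5 pc
5 log₁₀(d/10 pc) = 5 log₁₀(128.5) − 5 = 5.545
M = m − 5 log₁₀(d/10) = 19.8 − 5.545 = 14.255

M ≈ 14.25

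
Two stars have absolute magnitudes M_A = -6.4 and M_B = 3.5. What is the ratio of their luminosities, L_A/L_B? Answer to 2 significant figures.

L_A/L_B ≈ 9100

ΔM = M_A − M_B = -9.9
L_A/L_B = 10^(−0.4 ΔM) = 10^3.960 = 9120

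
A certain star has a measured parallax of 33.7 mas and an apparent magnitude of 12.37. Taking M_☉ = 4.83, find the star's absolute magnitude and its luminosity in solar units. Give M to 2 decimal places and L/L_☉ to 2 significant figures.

M ≈ 10.01; L/L_☉ ≈ 8.5×10^-3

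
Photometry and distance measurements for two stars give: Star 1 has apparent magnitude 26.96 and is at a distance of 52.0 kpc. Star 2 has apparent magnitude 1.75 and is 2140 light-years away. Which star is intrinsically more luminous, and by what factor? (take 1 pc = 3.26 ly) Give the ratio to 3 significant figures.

Star 1: d = 52.0 kpc = 52000 pc
Star 1: M = m − 5 log₁₀ d + 5 = 26.96 − 5·4.7160 + 5 = 8.380
Star 2: d = 2140 ly / 3.26 = 656.4 pc
Star 2: M = m − 5 log₁₀ d + 5 = 1.75 − 5·2.8172 + 5 = -7.336
ΔM = M_1 − M_2 = 8.380 − (-7.336) = 15.716; smaller M is more luminous → Star 2.
L ratio = 10^(0.4 |ΔM|) = 10^6.286 = 1.934×10^6

Star 2 is more luminous, by a factor of 1.93×10^6.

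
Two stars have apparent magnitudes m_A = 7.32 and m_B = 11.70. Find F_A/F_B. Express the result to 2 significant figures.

F_A/F_B ≈ 56

Δm = 7.32 − (11.70) = -4.38
Flux ratio = 10^(−0.4 Δm) = 10^(−0.4 × -4.38) = 10^1.752 = 56.49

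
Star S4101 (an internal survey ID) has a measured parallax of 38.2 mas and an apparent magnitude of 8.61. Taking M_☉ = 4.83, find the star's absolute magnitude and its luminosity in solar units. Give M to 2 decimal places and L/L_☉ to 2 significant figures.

d = 1/p = 1000/38.2 mas = 26.18 pc
M = m − 5 log₁₀ d + 5 = 8.61 − 5·1.4179 + 5 = 6.520
M − M_☉ = 6.520 − 4.83 = 1.690
L/L_☉ = 10^(−0.4 × 1.690) = 0.2108

M ≈ 6.52; L/L_☉ ≈ 0.21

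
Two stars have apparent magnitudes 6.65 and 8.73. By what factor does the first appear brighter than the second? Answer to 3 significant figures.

6.79

Δm = 6.65 − (8.73) = -2.08
Flux ratio = 10^(−0.4 Δm) = 10^(−0.4 × -2.08) = 10^0.832 = 6.792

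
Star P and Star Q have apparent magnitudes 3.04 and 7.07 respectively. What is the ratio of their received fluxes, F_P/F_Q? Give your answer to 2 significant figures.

F_P/F_Q ≈ 41

Magnitude difference = -4.03
Flux ratio = 10^(−0.4 Δm) = 10^(−0.4 × -4.03) = 10^1.612 = 40.93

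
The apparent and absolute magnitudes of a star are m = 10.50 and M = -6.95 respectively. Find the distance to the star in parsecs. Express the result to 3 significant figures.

d ≈ 30900 pc

μ = m − M = 17.450
m − M = 5 log₁₀ d − 5
log₁₀ d = (m − M)/5 + 1 = 4.4900
d = 10^4.4900 = 30900 pc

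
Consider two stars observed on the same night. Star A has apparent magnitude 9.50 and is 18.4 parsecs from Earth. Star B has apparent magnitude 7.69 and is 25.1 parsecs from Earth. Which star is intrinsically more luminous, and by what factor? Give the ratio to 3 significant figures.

Star B is more luminous, by a factor of 9.86.

Star A: M = m − 5 log₁₀ d + 5 = 9.50 − 5·1.2648 + 5 = 8.176
Star B: M = m − 5 log₁₀ d + 5 = 7.69 − 5·1.3997 + 5 = 5.692
ΔM = M_A − M_B = 8.176 − (5.692) = 2.484; smaller M is more luminous → Star B.
L ratio = 10^(0.4 |ΔM|) = 10^0.994 = 9.856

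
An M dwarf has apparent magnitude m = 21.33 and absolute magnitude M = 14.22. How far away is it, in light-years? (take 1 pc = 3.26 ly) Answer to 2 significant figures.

d ≈ 860 ly

μ = m − M = 7.110
m − M = 5 log₁₀ d − 5
log₁₀ d = (m − M)/5 + 1 = 2.4220
d = 10^2.4220 = 264.2 pc
= 861.4 ly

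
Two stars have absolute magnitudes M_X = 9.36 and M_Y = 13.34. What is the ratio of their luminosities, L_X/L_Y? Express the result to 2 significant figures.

L_X/L_Y ≈ 39

ΔM = M_X − M_Y = -3.98
L_X/L_Y = 10^(−0.4 ΔM) = 10^1.592 = 39.08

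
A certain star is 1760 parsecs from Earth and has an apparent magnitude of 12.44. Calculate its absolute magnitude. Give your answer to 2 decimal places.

M ≈ 1.21

5 log₁₀(d/10 pc) = 5 log₁₀(1760) − 5 = 11.228
M = m − 5 log₁₀(d/10) = 12.44 − 11.228 = 1.212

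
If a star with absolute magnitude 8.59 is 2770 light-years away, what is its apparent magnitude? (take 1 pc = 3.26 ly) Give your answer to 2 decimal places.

m ≈ 18.24

d = 2770 ly / 3.26 = 849.7 pc
m = M + 5 log₁₀ d − 5 = 8.59 + 5·2.9293 − 5 = 18.236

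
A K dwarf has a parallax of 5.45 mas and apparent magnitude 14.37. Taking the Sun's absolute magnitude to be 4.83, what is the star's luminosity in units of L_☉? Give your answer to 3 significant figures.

d = 1/p = 1000/5.45 mas = 183.5 pc
M = m − 5 log₁₀ d + 5 = 14.37 − 5·2.2636 + 5 = 8.052
M − M_☉ = 8.052 − 4.83 = 3.222
L/L_☉ = 10^(−0.4 × 3.222) = 0.05143

L/L_☉ ≈ 0.0514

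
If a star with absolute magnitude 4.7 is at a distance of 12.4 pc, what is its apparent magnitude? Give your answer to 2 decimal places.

m = M + 5 log₁₀ d − 5 = 4.7 + 5·1.0934 − 5 = 5.167

m ≈ 5.17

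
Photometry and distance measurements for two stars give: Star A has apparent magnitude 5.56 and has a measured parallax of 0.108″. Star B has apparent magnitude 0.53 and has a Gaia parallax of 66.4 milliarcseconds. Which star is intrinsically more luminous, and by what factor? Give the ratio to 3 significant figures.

Star B is more luminous, by a factor of 272.

Star A: d = 1/p = 1/0.108″ = 9.259 pc
Star A: M = m − 5 log₁₀ d + 5 = 5.56 − 5·0.9666 + 5 = 5.727
Star B: p = 66.4 mas = 0.0664″ → d = 1/p = 15.06 pc
Star B: M = m − 5 log₁₀ d + 5 = 0.53 − 5·1.1778 + 5 = -0.359
ΔM = M_A − M_B = 5.727 − (-0.359) = 6.086; smaller M is more luminous → Star B.
L ratio = 10^(0.4 |ΔM|) = 10^2.435 = 272.0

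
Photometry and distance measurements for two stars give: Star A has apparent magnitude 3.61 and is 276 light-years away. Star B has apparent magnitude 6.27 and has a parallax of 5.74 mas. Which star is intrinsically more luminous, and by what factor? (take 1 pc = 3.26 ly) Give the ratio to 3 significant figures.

Star A: d = 276 ly / 3.26 = 84.66 pc
Star A: M = m − 5 log₁₀ d + 5 = 3.61 − 5·1.9277 + 5 = -1.028
Star B: p = 5.74 mas = 5.74×10^-3″ → d = 1/p = 174.2 pc
Star B: M = m − 5 log₁₀ d + 5 = 6.27 − 5·2.2411 + 5 = 0.065
ΔM = M_A − M_B = -1.028 − (0.065) = -1.093; smaller M is more luminous → Star A.
L ratio = 10^(0.4 |ΔM|) = 10^0.437 = 2.737

Star A is more luminous, by a factor of 2.74.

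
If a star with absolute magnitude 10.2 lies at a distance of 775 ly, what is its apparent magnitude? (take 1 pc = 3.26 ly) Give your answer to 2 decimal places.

d = 775 ly / 3.26 = 237.7 pc
m = M + 5 log₁₀ d − 5 = 10.2 + 5·2.3761 − 5 = 17.080

m ≈ 17.08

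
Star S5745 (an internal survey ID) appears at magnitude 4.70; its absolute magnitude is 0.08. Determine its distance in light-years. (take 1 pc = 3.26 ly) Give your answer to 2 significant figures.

d ≈ 270 ly

Distance modulus: m − M = 4.70 − (0.08) = 4.620
m − M = 5 log₁₀ d − 5
log₁₀ d = (m − M)/5 + 1 = 1.9240
d = 10^1.9240 = 83.95 pc
= 273.7 ly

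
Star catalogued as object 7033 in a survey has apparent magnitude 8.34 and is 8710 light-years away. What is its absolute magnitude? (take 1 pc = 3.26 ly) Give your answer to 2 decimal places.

M ≈ -3.79

d = 8710 ly / 3.26 = 2672 pc
5 log₁₀(d/10 pc) = 5 log₁₀(2672) − 5 = 12.134
M = m − 5 log₁₀(d/10) = 8.34 − 12.134 = -3.794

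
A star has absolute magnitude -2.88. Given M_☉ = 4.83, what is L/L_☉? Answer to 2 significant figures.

L/L_☉ ≈ 1200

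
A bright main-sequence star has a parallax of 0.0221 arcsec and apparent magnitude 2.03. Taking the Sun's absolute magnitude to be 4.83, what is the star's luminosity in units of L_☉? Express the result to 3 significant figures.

L/L_☉ ≈ 270

d = 1/p = 1/0.0221″ = 45.25 pc
M = m − 5 log₁₀ d + 5 = 2.03 − 5·1.6556 + 5 = -1.248
M − M_☉ = -1.248 − 4.83 = -6.078
L/L_☉ = 10^(−0.4 × -6.078) = 269.9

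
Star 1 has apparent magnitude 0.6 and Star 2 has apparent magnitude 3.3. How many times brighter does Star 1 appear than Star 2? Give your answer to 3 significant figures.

Magnitude difference = -2.7
Flux ratio = 10^(−0.4 Δm) = 10^(−0.4 × -2.7) = 10^1.080 = 12.02

12.0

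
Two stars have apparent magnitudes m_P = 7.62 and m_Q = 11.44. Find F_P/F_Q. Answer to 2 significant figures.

F_P/F_Q ≈ 34

Magnitude difference = -3.82
Flux ratio = 10^(−0.4 Δm) = 10^(−0.4 × -3.82) = 10^1.528 = 33.73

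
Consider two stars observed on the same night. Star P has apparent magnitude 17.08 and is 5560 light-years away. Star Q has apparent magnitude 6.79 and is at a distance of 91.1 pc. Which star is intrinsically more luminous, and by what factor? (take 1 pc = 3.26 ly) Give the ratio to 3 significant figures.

Star Q is more luminous, by a factor of 37.3.

Star P: d = 5560 ly / 3.26 = 1706 pc
Star P: M = m − 5 log₁₀ d + 5 = 17.08 − 5·3.2319 + 5 = 5.921
Star Q: M = m − 5 log₁₀ d + 5 = 6.79 − 5·1.9595 + 5 = 1.992
ΔM = M_P − M_Q = 5.921 − (1.992) = 3.928; smaller M is more luminous → Star Q.
L ratio = 10^(0.4 |ΔM|) = 10^1.571 = 37.27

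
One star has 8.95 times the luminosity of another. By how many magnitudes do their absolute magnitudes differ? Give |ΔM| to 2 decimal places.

|ΔM| ≈ 2.38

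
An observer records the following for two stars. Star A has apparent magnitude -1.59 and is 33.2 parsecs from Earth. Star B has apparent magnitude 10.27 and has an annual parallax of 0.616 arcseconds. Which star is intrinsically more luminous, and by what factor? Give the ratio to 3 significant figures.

Star A is more luminous, by a factor of 2.32×10^7.

Star A: M = m − 5 log₁₀ d + 5 = -1.59 − 5·1.5211 + 5 = -4.196
Star B: d = 1/p = 1/0.616″ = 1.623 pc
Star B: M = m − 5 log₁₀ d + 5 = 10.27 − 5·0.2104 + 5 = 14.218
ΔM = M_A − M_B = -4.196 − (14.218) = -18.414; smaller M is more luminous → Star A.
L ratio = 10^(0.4 |ΔM|) = 10^7.365 = 2.320×10^7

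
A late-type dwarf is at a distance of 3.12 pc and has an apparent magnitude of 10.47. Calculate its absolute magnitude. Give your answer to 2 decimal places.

M ≈ 13.00

5 log₁₀(d/10 pc) = 5 log₁₀(3.120) − 5 = -2.529
M = m − 5 log₁₀(d/10) = 10.47 + 2.529 = 12.999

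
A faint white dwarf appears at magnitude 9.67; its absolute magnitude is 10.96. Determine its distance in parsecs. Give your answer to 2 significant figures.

d ≈ 5.5 pc

Distance modulus: m − M = 9.67 − (10.96) = -1.290
m − M = 5 log₁₀ d − 5
log₁₀ d = (m − M)/5 + 1 = 0.7420
d = 10^0.7420 = 5.521 pc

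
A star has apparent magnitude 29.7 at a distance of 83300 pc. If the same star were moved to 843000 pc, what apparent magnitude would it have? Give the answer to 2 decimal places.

m ≈ 34.73

Flux ∝ 1/d², so Δm = 5 log₁₀(d₂/d₁) = 5 log₁₀(843000/83300) = 5.026
m₂ = m₁ + Δm = 29.7 + (5.026) = 34.726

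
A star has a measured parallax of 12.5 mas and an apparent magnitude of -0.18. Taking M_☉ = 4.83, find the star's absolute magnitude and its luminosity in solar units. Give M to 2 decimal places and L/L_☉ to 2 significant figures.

M ≈ -4.70; L/L_☉ ≈ 6500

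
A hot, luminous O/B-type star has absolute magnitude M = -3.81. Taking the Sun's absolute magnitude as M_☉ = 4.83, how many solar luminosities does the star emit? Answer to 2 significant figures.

L/L_☉ ≈ 2900

M − M_☉ = -3.81 − 4.83 = -8.640
L/L_☉ = 10^(−0.4 (M − M_☉)) = 10^3.456 = 2858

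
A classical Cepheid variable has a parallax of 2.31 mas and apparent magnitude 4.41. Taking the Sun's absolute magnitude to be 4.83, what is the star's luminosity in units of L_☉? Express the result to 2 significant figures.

d = 1/p = 1000/2.31 mas = 432.9 pc
M = m − 5 log₁₀ d + 5 = 4.41 − 5·2.6364 + 5 = -3.772
M − M_☉ = -3.772 − 4.83 = -8.602
L/L_☉ = 10^(−0.4 × -8.602) = 2759

L/L_☉ ≈ 2800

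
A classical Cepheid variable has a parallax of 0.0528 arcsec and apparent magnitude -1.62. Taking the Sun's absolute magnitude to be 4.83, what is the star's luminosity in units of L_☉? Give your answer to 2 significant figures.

d = 1/p = 1/0.0528″ = 18.94 pc
M = m − 5 log₁₀ d + 5 = -1.62 − 5·1.2774 + 5 = -3.007
M − M_☉ = -3.007 − 4.83 = -7.837
L/L_☉ = 10^(−0.4 × -7.837) = 1364

L/L_☉ ≈ 1400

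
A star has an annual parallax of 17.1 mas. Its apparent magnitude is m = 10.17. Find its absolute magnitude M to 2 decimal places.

M ≈ 6.33

p = 17.1 mas = 0.0171″ → d = 1/p = 58.48 pc
5 log₁₀(d/10 pc) = 5 log₁₀(58.48) − 5 = 3.835
M = m − 5 log₁₀(d/10) = 10.17 − 3.835 = 6.335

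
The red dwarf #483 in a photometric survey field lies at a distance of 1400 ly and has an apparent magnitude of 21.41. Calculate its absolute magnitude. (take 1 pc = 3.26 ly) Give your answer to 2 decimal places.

M ≈ 13.25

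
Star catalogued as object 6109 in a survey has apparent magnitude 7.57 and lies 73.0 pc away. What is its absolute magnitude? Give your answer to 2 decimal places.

5 log₁₀(d/10 pc) = 5 log₁₀(73.00) − 5 = 4.317
M = m − 5 log₁₀(d/10) = 7.57 − 4.317 = 3.253

M ≈ 3.25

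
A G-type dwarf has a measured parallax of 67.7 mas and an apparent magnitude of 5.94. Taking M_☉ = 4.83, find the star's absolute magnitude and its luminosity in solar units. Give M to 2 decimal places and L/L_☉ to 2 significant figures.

d = 1/p = 1000/67.7 mas = 14.77 pc
M = m − 5 log₁₀ d + 5 = 5.94 − 5·1.1694 + 5 = 5.093
M − M_☉ = 5.093 − 4.83 = 0.263
L/L_☉ = 10^(−0.4 × 0.263) = 0.7849

M ≈ 5.09; L/L_☉ ≈ 0.78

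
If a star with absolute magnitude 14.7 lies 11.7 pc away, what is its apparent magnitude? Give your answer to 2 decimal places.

m = M + 5 log₁₀ d − 5 = 14.7 + 5·1.0682 − 5 = 15.041

m ≈ 15.04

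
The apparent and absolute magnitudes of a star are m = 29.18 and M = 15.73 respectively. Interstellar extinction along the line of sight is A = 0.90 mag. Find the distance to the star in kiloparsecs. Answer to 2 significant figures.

m − M = 5 log₁₀(d/10 pc) + A  ⇒  29.18 − (15.73) − 0.90 = 5 log₁₀(d/10)
12.550 = 5 log₁₀(d/10)
log₁₀ d = (m − M − A)/5 + 1 = 3.5100
d = 10^3.5100 = 3236 pc
= 3.236 kpc

d ≈ 3.2 kpc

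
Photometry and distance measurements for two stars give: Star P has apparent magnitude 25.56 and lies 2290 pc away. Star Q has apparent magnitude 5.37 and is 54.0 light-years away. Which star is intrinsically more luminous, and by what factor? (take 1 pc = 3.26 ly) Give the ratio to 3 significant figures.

Star Q is more luminous, by a factor of 6230.

Star P: M = m − 5 log₁₀ d + 5 = 25.56 − 5·3.3598 + 5 = 13.761
Star Q: d = 54.0 ly / 3.26 = 16.56 pc
Star Q: M = m − 5 log₁₀ d + 5 = 5.37 − 5·1.2192 + 5 = 4.274
ΔM = M_P − M_Q = 13.761 − (4.274) = 9.487; smaller M is more luminous → Star Q.
L ratio = 10^(0.4 |ΔM|) = 10^3.795 = 6233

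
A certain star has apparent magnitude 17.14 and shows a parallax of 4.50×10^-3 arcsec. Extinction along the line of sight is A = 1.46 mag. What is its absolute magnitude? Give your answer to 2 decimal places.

d = 1/p = 1/4.50×10^-3″ = 222.2 pc
5 log₁₀(d/10 pc) = 5 log₁₀(222.2) − 5 = 6.734
M = m − 5 log₁₀(d/10) − A = 17.14 − 6.734 − 1.46 = 8.946

M ≈ 8.95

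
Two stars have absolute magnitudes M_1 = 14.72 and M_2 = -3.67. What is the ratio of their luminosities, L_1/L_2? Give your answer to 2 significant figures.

ΔM = M_1 − M_2 = 18.39
L_1/L_2 = 10^(−0.4 ΔM) = 10^-7.356 = 4.406×10^-8

L_1/L_2 ≈ 4.4×10^-8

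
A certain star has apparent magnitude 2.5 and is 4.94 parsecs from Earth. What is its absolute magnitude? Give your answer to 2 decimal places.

M ≈ 4.03

5 log₁₀(d/10 pc) = 5 log₁₀(4.940) − 5 = -1.531
M = m − 5 log₁₀(d/10) = 2.5 + 1.531 = 4.031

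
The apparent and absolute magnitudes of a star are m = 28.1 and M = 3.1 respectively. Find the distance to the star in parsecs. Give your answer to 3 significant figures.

μ = m − M = 25.000
m − M = 5 log₁₀ d − 5
log₁₀ d = (m − M)/5 + 1 = 6.0000
d = 10^6.0000 = 1.000×10^6 pc

d ≈ 1.00×10^6 pc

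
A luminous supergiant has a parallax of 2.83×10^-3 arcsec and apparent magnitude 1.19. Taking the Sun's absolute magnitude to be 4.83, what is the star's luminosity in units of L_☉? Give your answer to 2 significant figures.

d = 1/p = 1/2.83×10^-3″ = 353.4 pc
M = m − 5 log₁₀ d + 5 = 1.19 − 5·2.5482 + 5 = -6.551
M − M_☉ = -6.551 − 4.83 = -11.381
L/L_☉ = 10^(−0.4 × -11.381) = 35680

L/L_☉ ≈ 36000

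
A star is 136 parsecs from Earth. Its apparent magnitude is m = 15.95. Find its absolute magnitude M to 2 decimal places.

M ≈ 10.28

5 log₁₀(d/10 pc) = 5 log₁₀(136.0) − 5 = 5.668
M = m − 5 log₁₀(d/10) = 15.95 − 5.668 = 10.282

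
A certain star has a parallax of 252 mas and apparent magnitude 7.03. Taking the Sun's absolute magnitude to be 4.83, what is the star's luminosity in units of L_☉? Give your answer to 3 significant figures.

L/L_☉ ≈ 0.0208

d = 1/p = 1000/252 mas = 3.968 pc
M = m − 5 log₁₀ d + 5 = 7.03 − 5·0.5986 + 5 = 9.037
M − M_☉ = 9.037 − 4.83 = 4.207
L/L_☉ = 10^(−0.4 × 4.207) = 0.02076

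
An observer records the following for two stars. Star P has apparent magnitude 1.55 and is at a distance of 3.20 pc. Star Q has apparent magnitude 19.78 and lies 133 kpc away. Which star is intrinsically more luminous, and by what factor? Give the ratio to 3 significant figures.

Star P: M = m − 5 log₁₀ d + 5 = 1.55 − 5·0.5051 + 5 = 4.024
Star Q: d = 133 kpc = 133000 pc
Star Q: M = m − 5 log₁₀ d + 5 = 19.78 − 5·5.1239 + 5 = -0.839
ΔM = M_P − M_Q = 4.024 − (-0.839) = 4.864; smaller M is more luminous → Star Q.
L ratio = 10^(0.4 |ΔM|) = 10^1.945 = 88.19

Star Q is more luminous, by a factor of 88.2.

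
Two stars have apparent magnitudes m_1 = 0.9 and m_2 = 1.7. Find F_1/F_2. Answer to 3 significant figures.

F_1/F_2 ≈ 2.09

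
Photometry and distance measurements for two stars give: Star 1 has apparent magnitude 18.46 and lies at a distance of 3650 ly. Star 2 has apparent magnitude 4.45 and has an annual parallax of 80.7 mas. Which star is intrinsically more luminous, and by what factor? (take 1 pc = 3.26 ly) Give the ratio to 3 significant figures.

Star 2 is more luminous, by a factor of 49.2.

Star 1: d = 3650 ly / 3.26 = 1120 pc
Star 1: M = m − 5 log₁₀ d + 5 = 18.46 − 5·3.0491 + 5 = 8.215
Star 2: p = 80.7 mas = 0.0807″ → d = 1/p = 12.39 pc
Star 2: M = m − 5 log₁₀ d + 5 = 4.45 − 5·1.0931 + 5 = 3.984
ΔM = M_1 − M_2 = 8.215 − (3.984) = 4.230; smaller M is more luminous → Star 2.
L ratio = 10^(0.4 |ΔM|) = 10^1.692 = 49.22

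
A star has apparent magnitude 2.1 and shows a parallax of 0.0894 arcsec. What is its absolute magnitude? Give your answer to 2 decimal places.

d = 1/p = 1/0.0894″ = 11.19 pc
5 log₁₀(d/10 pc) = 5 log₁₀(11.19) − 5 = 0.243
M = m − 5 log₁₀(d/10) = 2.1 − 0.243 = 1.857

M ≈ 1.86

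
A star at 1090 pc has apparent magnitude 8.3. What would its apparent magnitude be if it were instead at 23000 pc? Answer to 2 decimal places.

m ≈ 14.92

Flux ∝ 1/d², so Δm = 5 log₁₀(d₂/d₁) = 5 log₁₀(23000/1090) = 6.622
m₂ = m₁ + Δm = 8.3 + (6.622) = 14.922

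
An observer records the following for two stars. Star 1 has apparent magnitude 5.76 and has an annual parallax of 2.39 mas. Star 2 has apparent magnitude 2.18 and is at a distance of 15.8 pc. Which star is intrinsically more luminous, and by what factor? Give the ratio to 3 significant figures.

Star 1 is more luminous, by a factor of 25.9.

Star 1: p = 2.39 mas = 2.39×10^-3″ → d = 1/p = 418.4 pc
Star 1: M = m − 5 log₁₀ d + 5 = 5.76 − 5·2.6216 + 5 = -2.348
Star 2: M = m − 5 log₁₀ d + 5 = 2.18 − 5·1.1987 + 5 = 1.187
ΔM = M_1 − M_2 = -2.348 − (1.187) = -3.535; smaller M is more luminous → Star 1.
L ratio = 10^(0.4 |ΔM|) = 10^1.414 = 25.94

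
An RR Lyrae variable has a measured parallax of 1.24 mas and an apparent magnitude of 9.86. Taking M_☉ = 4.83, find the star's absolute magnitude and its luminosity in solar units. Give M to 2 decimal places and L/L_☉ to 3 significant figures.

d = 1/p = 1000/1.24 mas = 806.5 pc
M = m − 5 log₁₀ d + 5 = 9.86 − 5·2.9066 + 5 = 0.327
M − M_☉ = 0.327 − 4.83 = -4.503
L/L_☉ = 10^(−0.4 × -4.503) = 63.26

M ≈ 0.33; L/L_☉ ≈ 63.3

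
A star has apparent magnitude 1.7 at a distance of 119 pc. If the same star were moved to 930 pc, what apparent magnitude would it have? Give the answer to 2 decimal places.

Flux ∝ 1/d², so Δm = 5 log₁₀(d₂/d₁) = 5 log₁₀(930/119) = 4.465
m₂ = m₁ + Δm = 1.7 + (4.465) = 6.165

m ≈ 6.16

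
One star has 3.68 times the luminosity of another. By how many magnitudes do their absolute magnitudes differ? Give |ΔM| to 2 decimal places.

|ΔM| ≈ 1.41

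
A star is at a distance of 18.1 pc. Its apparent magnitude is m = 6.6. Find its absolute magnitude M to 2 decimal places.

5 log₁₀(d/10 pc) = 5 log₁₀(18.10) − 5 = 1.288
M = m − 5 log₁₀(d/10) = 6.6 − 1.288 = 5.312

M ≈ 5.31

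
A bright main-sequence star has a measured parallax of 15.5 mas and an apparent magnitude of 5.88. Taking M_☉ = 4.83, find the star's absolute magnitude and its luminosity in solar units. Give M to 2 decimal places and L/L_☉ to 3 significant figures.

M ≈ 1.83; L/L_☉ ≈ 15.8

d = 1/p = 1000/15.5 mas = 64.52 pc
M = m − 5 log₁₀ d + 5 = 5.88 − 5·1.8097 + 5 = 1.832
M − M_☉ = 1.832 − 4.83 = -2.998
L/L_☉ = 10^(−0.4 × -2.998) = 15.82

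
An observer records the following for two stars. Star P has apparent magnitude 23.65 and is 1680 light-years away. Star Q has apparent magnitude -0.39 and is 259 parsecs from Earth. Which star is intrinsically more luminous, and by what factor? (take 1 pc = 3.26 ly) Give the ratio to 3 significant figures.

Star P: d = 1680 ly / 3.26 = 515.3 pc
Star P: M = m − 5 log₁₀ d + 5 = 23.65 − 5·2.7121 + 5 = 15.090
Star Q: M = m − 5 log₁₀ d + 5 = -0.39 − 5·2.4133 + 5 = -7.456
ΔM = M_P − M_Q = 15.090 − (-7.456) = 22.546; smaller M is more luminous → Star Q.
L ratio = 10^(0.4 |ΔM|) = 10^9.018 = 1.043×10^9

Star Q is more luminous, by a factor of 1.04×10^9.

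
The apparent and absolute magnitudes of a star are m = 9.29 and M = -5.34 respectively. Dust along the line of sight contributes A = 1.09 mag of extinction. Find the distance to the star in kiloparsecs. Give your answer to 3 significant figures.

m − M = 5 log₁₀(d/10 pc) + A  ⇒  9.29 − (-5.34) − 1.09 = 5 log₁₀(d/10)
13.540 = 5 log₁₀(d/10)
log₁₀ d = (m − M − A)/5 + 1 = 3.7080
d = 10^3.7080 = 5105 pc
= 5.105 kpc

d ≈ 5.11 kpc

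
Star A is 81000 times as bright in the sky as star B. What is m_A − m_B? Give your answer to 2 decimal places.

m_A − m_B ≈ -12.27

Pogson: Δm = −2.5 log₁₀(ratio) = −2.5 log₁₀(81000) = −2.5 × 4.9085 = -12.271
Star A is brighter, so it has the smaller magnitude: the difference is negative.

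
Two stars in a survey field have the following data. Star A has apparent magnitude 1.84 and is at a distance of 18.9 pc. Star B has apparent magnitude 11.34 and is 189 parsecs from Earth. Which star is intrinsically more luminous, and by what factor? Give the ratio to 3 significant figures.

Star A is more luminous, by a factor of 63.1.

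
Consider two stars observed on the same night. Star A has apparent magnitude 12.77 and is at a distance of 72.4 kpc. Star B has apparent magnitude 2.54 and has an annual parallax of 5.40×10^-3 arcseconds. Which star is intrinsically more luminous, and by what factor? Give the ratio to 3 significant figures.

Star A: d = 72.4 kpc = 72400 pc
Star A: M = m − 5 log₁₀ d + 5 = 12.77 − 5·4.8597 + 5 = -6.529
Star B: d = 1/p = 1/5.40×10^-3″ = 185.2 pc
Star B: M = m − 5 log₁₀ d + 5 = 2.54 − 5·2.2676 + 5 = -3.798
ΔM = M_A − M_B = -6.529 − (-3.798) = -2.731; smaller M is more luminous → Star A.
L ratio = 10^(0.4 |ΔM|) = 10^1.092 = 12.37

Star A is more luminous, by a factor of 12.4.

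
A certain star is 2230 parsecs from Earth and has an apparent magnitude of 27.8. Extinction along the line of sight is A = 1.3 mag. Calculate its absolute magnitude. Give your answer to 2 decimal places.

5 log₁₀(d/10 pc) = 5 log₁₀(2230) − 5 = 11.742
M = m − 5 log₁₀(d/10) − A = 27.8 − 11.742 − 1.3 = 14.758

M ≈ 14.76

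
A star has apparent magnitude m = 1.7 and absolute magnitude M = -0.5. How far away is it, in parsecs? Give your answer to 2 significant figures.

d ≈ 28 pc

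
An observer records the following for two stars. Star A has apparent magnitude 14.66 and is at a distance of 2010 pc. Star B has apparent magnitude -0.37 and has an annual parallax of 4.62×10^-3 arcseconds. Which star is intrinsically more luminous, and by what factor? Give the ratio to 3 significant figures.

Star B is more luminous, by a factor of 11900.

Star A: M = m − 5 log₁₀ d + 5 = 14.66 − 5·3.3032 + 5 = 3.144
Star B: d = 1/p = 1/4.62×10^-3″ = 216.5 pc
Star B: M = m − 5 log₁₀ d + 5 = -0.37 − 5·2.3354 + 5 = -7.047
ΔM = M_A − M_B = 3.144 − (-7.047) = 10.191; smaller M is more luminous → Star B.
L ratio = 10^(0.4 |ΔM|) = 10^4.076 = 11920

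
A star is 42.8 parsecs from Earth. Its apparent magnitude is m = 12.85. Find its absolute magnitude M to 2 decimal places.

5 log₁₀(d/10 pc) = 5 log₁₀(42.80) − 5 = 3.157
M = m − 5 log₁₀(d/10) = 12.85 − 3.157 = 9.693

M ≈ 9.69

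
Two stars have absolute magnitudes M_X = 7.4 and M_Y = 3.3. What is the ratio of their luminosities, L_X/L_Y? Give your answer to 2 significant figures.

L_X/L_Y ≈ 0.023

ΔM = M_X − M_Y = 4.1
L_X/L_Y = 10^(−0.4 ΔM) = 10^-1.640 = 0.02291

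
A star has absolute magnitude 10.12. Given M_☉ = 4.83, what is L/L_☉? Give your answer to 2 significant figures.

L/L_☉ ≈ 7.7×10^-3

M − M_☉ = 10.12 − 4.83 = 5.290
L/L_☉ = 10^(−0.4 (M − M_☉)) = 10^-2.116 = 7.656×10^-3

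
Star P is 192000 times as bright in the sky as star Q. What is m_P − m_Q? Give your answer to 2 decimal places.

Pogson: Δm = −2.5 log₁₀(ratio) = −2.5 log₁₀(192000) = −2.5 × 5.2833 = -13.208
Star P is brighter, so it has the smaller magnitude: the difference is negative.

m_P − m_Q ≈ -13.21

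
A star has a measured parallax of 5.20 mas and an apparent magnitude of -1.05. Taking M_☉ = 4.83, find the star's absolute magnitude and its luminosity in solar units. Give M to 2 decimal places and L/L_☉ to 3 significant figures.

d = 1/p = 1000/5.20 mas = 192.3 pc
M = m − 5 log₁₀ d + 5 = -1.05 − 5·2.2840 + 5 = -7.470
M − M_☉ = -7.470 − 4.83 = -12.300
L/L_☉ = 10^(−0.4 × -12.300) = 83180

M ≈ -7.47; L/L_☉ ≈ 83200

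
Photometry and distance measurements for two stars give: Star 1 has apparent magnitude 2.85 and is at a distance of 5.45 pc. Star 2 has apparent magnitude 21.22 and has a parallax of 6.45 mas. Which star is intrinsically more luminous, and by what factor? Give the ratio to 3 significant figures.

Star 1: M = m − 5 log₁₀ d + 5 = 2.85 − 5·0.7364 + 5 = 4.168
Star 2: p = 6.45 mas = 6.45×10^-3″ → d = 1/p = 155.0 pc
Star 2: M = m − 5 log₁₀ d + 5 = 21.22 − 5·2.1904 + 5 = 15.268
ΔM = M_1 − M_2 = 4.168 − (15.268) = -11.100; smaller M is more luminous → Star 1.
L ratio = 10^(0.4 |ΔM|) = 10^4.440 = 27540

Star 1 is more luminous, by a factor of 27500.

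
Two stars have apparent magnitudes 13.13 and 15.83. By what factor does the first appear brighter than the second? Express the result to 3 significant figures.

Δm = 13.13 − (15.83) = -2.70
Flux ratio = 10^(−0.4 Δm) = 10^(−0.4 × -2.70) = 10^1.080 = 12.02

12.0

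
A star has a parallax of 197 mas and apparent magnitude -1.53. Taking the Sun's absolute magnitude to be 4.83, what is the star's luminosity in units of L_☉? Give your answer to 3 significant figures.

d = 1/p = 1000/197 mas = 5.076 pc
M = m − 5 log₁₀ d + 5 = -1.53 − 5·0.7055 + 5 = -0.058
M − M_☉ = -0.058 − 4.83 = -4.888
L/L_☉ = 10^(−0.4 × -4.888) = 90.17

L/L_☉ ≈ 90.2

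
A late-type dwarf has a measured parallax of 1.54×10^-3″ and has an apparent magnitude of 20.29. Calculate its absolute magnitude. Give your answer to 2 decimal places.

d = 1/p = 1/1.54×10^-3″ = 649.4 pc
5 log₁₀(d/10 pc) = 5 log₁₀(649.4) − 5 = 9.062
M = m − 5 log₁₀(d/10) = 20.29 − 9.062 = 11.228

M ≈ 11.23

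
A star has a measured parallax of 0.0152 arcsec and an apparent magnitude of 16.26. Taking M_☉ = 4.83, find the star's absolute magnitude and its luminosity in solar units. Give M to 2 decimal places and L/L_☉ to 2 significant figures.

d = 1/p = 1/0.0152″ = 65.79 pc
M = m − 5 log₁₀ d + 5 = 16.26 − 5·1.8182 + 5 = 12.169
M − M_☉ = 12.169 − 4.83 = 7.339
L/L_☉ = 10^(−0.4 × 7.339) = 1.160×10^-3

M ≈ 12.17; L/L_☉ ≈ 1.2×10^-3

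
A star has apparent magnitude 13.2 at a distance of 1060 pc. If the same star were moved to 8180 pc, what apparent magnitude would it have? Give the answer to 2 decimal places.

Flux ∝ 1/d², so Δm = 5 log₁₀(d₂/d₁) = 5 log₁₀(8180/1060) = 4.437
m₂ = m₁ + Δm = 13.2 + (4.437) = 17.637

m ≈ 17.64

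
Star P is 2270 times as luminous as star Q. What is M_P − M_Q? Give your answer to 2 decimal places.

Pogson: ΔM = −2.5 log₁₀(ratio) = −2.5 log₁₀(2270) = −2.5 × 3.3560 = -8.390
Star P is brighter, so it has the smaller magnitude: the difference is negative.

M_P − M_Q ≈ -8.39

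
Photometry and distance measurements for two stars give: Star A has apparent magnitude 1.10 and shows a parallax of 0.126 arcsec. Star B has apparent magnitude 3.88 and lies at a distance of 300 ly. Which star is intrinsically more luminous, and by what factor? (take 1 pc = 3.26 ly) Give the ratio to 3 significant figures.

Star B is more luminous, by a factor of 10.4.

Star A: d = 1/p = 1/0.126″ = 7.937 pc
Star A: M = m − 5 log₁₀ d + 5 = 1.10 − 5·0.8996 + 5 = 1.602
Star B: d = 300 ly / 3.26 = 92.02 pc
Star B: M = m − 5 log₁₀ d + 5 = 3.88 − 5·1.9639 + 5 = -0.940
ΔM = M_A − M_B = 1.602 − (-0.940) = 2.541; smaller M is more luminous → Star B.
L ratio = 10^(0.4 |ΔM|) = 10^1.017 = 10.39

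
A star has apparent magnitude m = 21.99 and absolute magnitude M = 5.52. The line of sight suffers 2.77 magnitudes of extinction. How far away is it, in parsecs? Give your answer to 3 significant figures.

m − M = 5 log₁₀(d/10 pc) + A  ⇒  21.99 − (5.52) − 2.77 = 5 log₁₀(d/10)
13.700 = 5 log₁₀(d/10)
log₁₀ d = (m − M − A)/5 + 1 = 3.7400
d = 10^3.7400 = 5495 pc

d ≈ 5500 pc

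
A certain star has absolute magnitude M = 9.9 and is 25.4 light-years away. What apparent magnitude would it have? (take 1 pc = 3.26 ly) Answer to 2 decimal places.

m ≈ 9.36

d = 25.4 ly / 3.26 = 7.791 pc
m = M + 5 log₁₀ d − 5 = 9.9 + 5·0.8916 − 5 = 9.358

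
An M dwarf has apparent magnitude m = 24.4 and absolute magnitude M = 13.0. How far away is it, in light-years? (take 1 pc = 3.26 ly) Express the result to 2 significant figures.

Distance modulus: m − M = 24.4 − (13.0) = 11.400
m − M = 5 log₁₀ d − 5
log₁₀ d = (m − M)/5 + 1 = 3.2800
d = 10^3.2800 = 1905 pc
= 6212 ly

d ≈ 6200 ly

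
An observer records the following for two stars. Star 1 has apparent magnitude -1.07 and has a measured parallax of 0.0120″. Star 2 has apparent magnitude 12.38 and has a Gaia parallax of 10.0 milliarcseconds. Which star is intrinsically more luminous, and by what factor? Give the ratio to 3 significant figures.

Star 1 is more luminous, by a factor of 167000.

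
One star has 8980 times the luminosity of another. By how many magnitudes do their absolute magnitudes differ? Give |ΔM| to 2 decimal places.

Pogson: ΔM = −2.5 log₁₀(ratio) = −2.5 log₁₀(8980) = −2.5 × 3.9533 = -9.883

|ΔM| ≈ 9.88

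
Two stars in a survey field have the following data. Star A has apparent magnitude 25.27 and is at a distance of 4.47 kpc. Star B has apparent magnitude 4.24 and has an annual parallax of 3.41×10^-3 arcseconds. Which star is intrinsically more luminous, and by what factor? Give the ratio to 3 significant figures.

Star A: d = 4.47 kpc = 4470 pc
Star A: M = m − 5 log₁₀ d + 5 = 25.27 − 5·3.6503 + 5 = 12.018
Star B: d = 1/p = 1/3.41×10^-3″ = 293.3 pc
Star B: M = m − 5 log₁₀ d + 5 = 4.24 − 5·2.4672 + 5 = -3.096
ΔM = M_A − M_B = 12.018 − (-3.096) = 15.115; smaller M is more luminous → Star B.
L ratio = 10^(0.4 |ΔM|) = 10^6.046 = 1.111×10^6

Star B is more luminous, by a factor of 1.11×10^6.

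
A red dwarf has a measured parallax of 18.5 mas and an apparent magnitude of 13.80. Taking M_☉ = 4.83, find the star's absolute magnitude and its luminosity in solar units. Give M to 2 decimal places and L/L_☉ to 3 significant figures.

M ≈ 10.14; L/L_☉ ≈ 7.54×10^-3

d = 1/p = 1000/18.5 mas = 54.05 pc
M = m − 5 log₁₀ d + 5 = 13.80 − 5·1.7328 + 5 = 10.136
M − M_☉ = 10.136 − 4.83 = 5.306
L/L_☉ = 10^(−0.4 × 5.306) = 7.545×10^-3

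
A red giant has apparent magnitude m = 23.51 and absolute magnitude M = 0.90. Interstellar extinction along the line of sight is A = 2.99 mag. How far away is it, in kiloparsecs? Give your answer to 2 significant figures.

m − M = 5 log₁₀(d/10 pc) + A  ⇒  23.51 − (0.90) − 2.99 = 5 log₁₀(d/10)
19.620 = 5 log₁₀(d/10)
log₁₀ d = (m − M − A)/5 + 1 = 4.9240
d = 10^4.9240 = 83950 pc
= 83.95 kpc

d ≈ 84 kpc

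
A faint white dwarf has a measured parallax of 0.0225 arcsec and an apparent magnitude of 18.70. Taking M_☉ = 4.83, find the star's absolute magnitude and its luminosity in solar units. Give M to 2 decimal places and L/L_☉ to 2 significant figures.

d = 1/p = 1/0.0225″ = 44.44 pc
M = m − 5 log₁₀ d + 5 = 18.70 − 5·1.6478 + 5 = 15.461
M − M_☉ = 15.461 − 4.83 = 10.631
L/L_☉ = 10^(−0.4 × 10.631) = 5.593×10^-5

M ≈ 15.46; L/L_☉ ≈ 5.6×10^-5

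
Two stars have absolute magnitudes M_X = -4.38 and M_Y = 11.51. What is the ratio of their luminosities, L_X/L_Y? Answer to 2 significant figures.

ΔM = M_X − M_Y = -15.89
L_X/L_Y = 10^(−0.4 ΔM) = 10^6.356 = 2.270×10^6

L_X/L_Y ≈ 2.3×10^6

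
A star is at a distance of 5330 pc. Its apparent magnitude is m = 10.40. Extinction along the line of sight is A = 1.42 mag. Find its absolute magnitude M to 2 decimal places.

5 log₁₀(d/10 pc) = 5 log₁₀(5330) − 5 = 13.634
M = m − 5 log₁₀(d/10) − A = 10.40 − 13.634 − 1.42 = -4.654

M ≈ -4.65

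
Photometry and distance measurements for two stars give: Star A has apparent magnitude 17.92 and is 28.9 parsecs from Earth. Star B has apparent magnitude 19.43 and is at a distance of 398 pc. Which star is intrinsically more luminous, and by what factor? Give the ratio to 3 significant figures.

Star B is more luminous, by a factor of 47.2.

Star A: M = m − 5 log₁₀ d + 5 = 17.92 − 5·1.4609 + 5 = 15.616
Star B: M = m − 5 log₁₀ d + 5 = 19.43 − 5·2.5999 + 5 = 11.431
ΔM = M_A − M_B = 15.616 − (11.431) = 4.185; smaller M is more luminous → Star B.
L ratio = 10^(0.4 |ΔM|) = 10^1.674 = 47.20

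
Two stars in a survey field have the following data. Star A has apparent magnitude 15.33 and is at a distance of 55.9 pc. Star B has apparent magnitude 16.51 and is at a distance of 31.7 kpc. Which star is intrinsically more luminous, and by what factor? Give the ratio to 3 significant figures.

Star B is more luminous, by a factor of 108000.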